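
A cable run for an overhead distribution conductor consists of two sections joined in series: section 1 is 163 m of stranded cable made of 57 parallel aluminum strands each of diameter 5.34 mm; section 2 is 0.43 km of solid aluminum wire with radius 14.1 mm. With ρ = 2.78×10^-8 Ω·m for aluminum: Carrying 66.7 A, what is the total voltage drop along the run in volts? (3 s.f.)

1.51 V

Section 1: A_strand = π(2.6700e-03)² = 2.240e-05 m²; R₁ = ρL/(N·A_s) = (2.78×10^-8)(163)/(57×2.240e-05) = 0.00355 Ω
Section 2: A = πr² = π(1.4100e-02 m)² = 6.246e-04 m²
R₂ = (2.78×10^-8)(430)/(6.246e-04) = 0.01914 Ω
R = R₁ + R₂ = 0.02269 Ω
V = IR = 66.7 × 0.02269 = 1.51 V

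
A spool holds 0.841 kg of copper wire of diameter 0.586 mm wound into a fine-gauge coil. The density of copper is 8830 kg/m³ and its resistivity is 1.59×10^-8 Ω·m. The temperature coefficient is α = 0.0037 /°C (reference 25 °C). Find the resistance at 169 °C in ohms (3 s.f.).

A = π(d/2)² = π(2.9300e-04 m)² = 2.6970e-07 m²
L = m/(density·A) = 0.841/(8830×2.6970e-07) = 353.1 m
R = ρL/A = (1.59×10^-8)(353.1)/(2.6970e-07) = 20.82 Ω
R(169 °C) = 20.82 × (1 + 0.0037×144) = 31.9 Ω

31.9 Ω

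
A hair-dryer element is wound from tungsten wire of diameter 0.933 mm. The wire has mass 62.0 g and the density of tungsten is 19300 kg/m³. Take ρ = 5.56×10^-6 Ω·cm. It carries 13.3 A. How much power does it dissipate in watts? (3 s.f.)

ρ = 5.56×10^-6 Ω·cm = 5.56×10^-8 Ω·m
A = π(d/2)² = π(4.6650e-04 m)² = 6.8368e-07 m²
L = m/(density·A) = 0.062/(19300×6.8368e-07) = 4.699 m
R = ρL/A = (5.56×10^-8)(4.699)/(6.8368e-07) = 0.3821 Ω
P = I²R = (13.3)² × 0.3821 = 67.6 W

67.6 W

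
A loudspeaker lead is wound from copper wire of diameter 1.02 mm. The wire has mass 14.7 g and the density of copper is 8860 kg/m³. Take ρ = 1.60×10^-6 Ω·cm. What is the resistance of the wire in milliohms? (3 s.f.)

ρ = 1.60×10^-6 Ω·cm = 1.60×10^-8 Ω·m
A = π(d/2)² = π(5.1000e-04 m)² = 8.1713e-07 m²
L = m/(density·A) = 0.0147/(8860×8.1713e-07) = 2.03 m
R = ρL/A = (1.60×10^-8)(2.03)/(8.1713e-07) = 39.8 mΩ

39.8 mΩ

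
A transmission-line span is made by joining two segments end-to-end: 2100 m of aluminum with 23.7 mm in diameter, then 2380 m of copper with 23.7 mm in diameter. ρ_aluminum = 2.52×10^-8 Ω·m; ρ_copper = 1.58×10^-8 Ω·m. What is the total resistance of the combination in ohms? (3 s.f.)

0.205 Ω

Segment 1: A = π(d/2)² = π(1.1850e-02 m)² = 4.412e-04 m²
R₁ = ρL/A = (2.52×10^-8)(2100)/(4.412e-04) = 0.12 Ω
R₂ = (1.58×10^-8)(2380)/(4.412e-04) = 0.08524 Ω
R = R₁ + R₂ = 0.205 Ω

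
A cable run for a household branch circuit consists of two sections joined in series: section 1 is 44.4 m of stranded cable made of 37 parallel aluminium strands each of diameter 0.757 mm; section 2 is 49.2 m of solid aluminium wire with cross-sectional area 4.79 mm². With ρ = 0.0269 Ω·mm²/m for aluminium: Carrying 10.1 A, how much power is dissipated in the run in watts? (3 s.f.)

ρ = 0.0269 Ω·mm²/m = 2.69×10^-8 Ω·m
Section 1: A_strand = π(3.7850e-04)² = 4.501e-07 m²; R₁ = ρL/(N·A_s) = (2.69×10^-8)(44.4)/(37×4.501e-07) = 0.07172 Ω
Section 2: A = 4.79 mm² = 4.790e-06 m²
R₂ = (2.69×10^-8)(49.2)/(4.790e-06) = 0.2763 Ω
R = R₁ + R₂ = 0.348 Ω
P = I²R = (10.1)² × 0.348 = 35.5 W

35.5 W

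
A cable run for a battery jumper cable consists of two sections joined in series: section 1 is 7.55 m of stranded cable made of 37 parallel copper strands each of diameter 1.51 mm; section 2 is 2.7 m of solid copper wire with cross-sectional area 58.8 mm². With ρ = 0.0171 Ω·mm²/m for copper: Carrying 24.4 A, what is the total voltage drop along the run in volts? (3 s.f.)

ρ = 0.0171 Ω·mm²/m = 1.71×10^-8 Ω·m
Section 1: A_strand = π(7.5500e-04)² = 1.791e-06 m²; R₁ = ρL/(N·A_s) = (1.71×10^-8)(7.55)/(37×1.791e-06) = 0.001948 Ω
Section 2: A = 58.8 mm² = 5.880e-05 m²
R₂ = (1.71×10^-8)(2.7)/(5.880e-05) = 7.852×10^-4 Ω
R = R₁ + R₂ = 0.002734 Ω
V = IR = 24.4 × 0.002734 = 0.0667 V

0.0667 V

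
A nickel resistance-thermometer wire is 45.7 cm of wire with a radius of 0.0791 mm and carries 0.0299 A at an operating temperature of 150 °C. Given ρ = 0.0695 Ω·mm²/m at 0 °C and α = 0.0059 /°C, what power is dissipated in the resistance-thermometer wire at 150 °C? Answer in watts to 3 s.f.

0.00272 W

ρ = 0.0695 Ω·mm²/m = 6.95×10^-8 Ω·m
A = πr² = π(7.9100e-05 m)² = 1.966e-08 m²
R₍0₎ = ρL/A = (6.95×10^-8)(0.457)/(1.966e-08) = 1.616 Ω
R₍150₎ = R₍0₎(1 + αΔT) = 1.616 × (1 + 0.0059×150) = 3.046 Ω
P = I²R = (0.0299)² × 3.046 = 0.00272 W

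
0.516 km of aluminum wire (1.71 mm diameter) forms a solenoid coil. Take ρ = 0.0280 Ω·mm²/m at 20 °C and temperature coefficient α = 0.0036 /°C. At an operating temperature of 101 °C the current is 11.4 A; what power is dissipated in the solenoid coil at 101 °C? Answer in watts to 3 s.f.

1060 W

ρ = 0.0280 Ω·mm²/m = 2.80×10^-8 Ω·m
A = π(d/2)² = π(8.5500e-04 m)² = 2.297e-06 m²
R₍20₎ = ρL/A = (2.80×10^-8)(516)/(2.297e-06) = 6.291 Ω
R₍101₎ = R₍20₎(1 + αΔT) = 6.291 × (1 + 0.0036×81) = 8.126 Ω
P = I²R = (11.4)² × 8.126 = 1060 W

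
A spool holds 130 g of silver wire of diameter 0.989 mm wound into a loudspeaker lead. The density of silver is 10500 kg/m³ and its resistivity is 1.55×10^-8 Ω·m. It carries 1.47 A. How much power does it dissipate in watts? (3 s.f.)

0.703 W

A = π(d/2)² = π(4.9450e-04 m)² = 7.6821e-07 m²
L = m/(density·A) = 0.13/(10500×7.6821e-07) = 16.12 m
R = ρL/A = (1.55×10^-8)(16.12)/(7.6821e-07) = 0.3252 Ω
P = I²R = (1.47)² × 0.3252 = 0.703 W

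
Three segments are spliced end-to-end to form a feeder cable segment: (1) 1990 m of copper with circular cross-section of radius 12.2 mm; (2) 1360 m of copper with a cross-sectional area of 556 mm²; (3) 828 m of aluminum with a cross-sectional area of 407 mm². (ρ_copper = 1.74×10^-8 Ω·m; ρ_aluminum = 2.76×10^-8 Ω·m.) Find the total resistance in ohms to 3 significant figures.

Seg 1: A = πr² = π(1.2200e-02 m)² = 4.676e-04 m²
R_1 = (1.74×10^-8)(1990)/(4.676e-04) = 0.07405 Ω
Seg 2: A = 556 mm² = 5.560e-04 m²
R_2 = (1.74×10^-8)(1360)/(5.560e-04) = 0.04256 Ω
Seg 3: A = 407 mm² = 4.070e-04 m²
R_3 = (2.76×10^-8)(828)/(4.070e-04) = 0.05615 Ω
R_total = R_1 + R_2 + R_3 = 0.173 Ω

0.173 Ω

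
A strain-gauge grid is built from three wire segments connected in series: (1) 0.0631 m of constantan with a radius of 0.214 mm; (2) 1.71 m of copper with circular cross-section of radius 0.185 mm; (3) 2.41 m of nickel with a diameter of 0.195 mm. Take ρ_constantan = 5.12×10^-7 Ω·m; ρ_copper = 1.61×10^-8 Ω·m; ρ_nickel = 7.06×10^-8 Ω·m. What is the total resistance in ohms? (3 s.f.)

6.18 Ω

Seg 1: A = πr² = π(2.1400e-04 m)² = 1.439e-07 m²
R_1 = (5.12×10^-7)(0.0631)/(1.439e-07) = 0.2246 Ω
Seg 2: A = πr² = π(1.8500e-04 m)² = 1.075e-07 m²
R_2 = (1.61×10^-8)(1.71)/(1.075e-07) = 0.2561 Ω
Seg 3: A = π(d/2)² = π(9.7500e-05 m)² = 2.986e-08 m²
R_3 = (7.06×10^-8)(2.41)/(2.986e-08) = 5.697 Ω
R_total = R_1 + R_2 + R_3 = 6.18 Ω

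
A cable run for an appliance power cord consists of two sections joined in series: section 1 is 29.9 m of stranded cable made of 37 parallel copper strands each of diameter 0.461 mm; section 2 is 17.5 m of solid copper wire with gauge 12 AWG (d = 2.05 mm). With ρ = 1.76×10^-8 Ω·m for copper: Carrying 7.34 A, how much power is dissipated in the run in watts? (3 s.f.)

9.62 W

Section 1: A_strand = π(2.3050e-04)² = 1.669e-07 m²; R₁ = ρL/(N·A_s) = (1.76×10^-8)(29.9)/(37×1.669e-07) = 0.08521 Ω
Section 2: A = π(2.05/2 mm)² = π(1.0250e-03 m)² = 3.301e-06 m²
R₂ = (1.76×10^-8)(17.5)/(3.301e-06) = 0.09332 Ω
R = R₁ + R₂ = 0.1785 Ω
P = I²R = (7.34)² × 0.1785 = 9.62 W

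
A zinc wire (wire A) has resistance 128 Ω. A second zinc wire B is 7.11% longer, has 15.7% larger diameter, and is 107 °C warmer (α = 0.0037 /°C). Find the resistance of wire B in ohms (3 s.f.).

143 Ω

R ∝ ρL/d² with ρ ∝ (1+αΔT), so R_B/R_A = (1 + 7.11/100) × (1 + 15.7/100)⁻² × (1 + 0.0037×107)
= 1.071 × 0.747 × 1.396 = 1.117
R_B = 1.117 × 128 = 143 Ω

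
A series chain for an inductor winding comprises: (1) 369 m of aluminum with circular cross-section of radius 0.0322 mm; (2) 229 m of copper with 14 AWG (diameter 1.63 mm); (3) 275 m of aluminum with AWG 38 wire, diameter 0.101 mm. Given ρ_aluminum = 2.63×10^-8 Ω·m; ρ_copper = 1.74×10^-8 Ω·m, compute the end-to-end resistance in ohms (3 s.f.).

3880 Ω

Seg 1: A = πr² = π(3.2200e-05 m)² = 3.257e-09 m²
R_1 = (2.63×10^-8)(369)/(3.257e-09) = 2979 Ω
Seg 2: A = π(1.63/2 mm)² = π(8.1500e-04 m)² = 2.087e-06 m²
R_2 = (1.74×10^-8)(229)/(2.087e-06) = 1.909 Ω
Seg 3: A = π(0.101/2 mm)² = π(5.0500e-05 m)² = 8.012e-09 m²
R_3 = (2.63×10^-8)(275)/(8.012e-09) = 902.7 Ω
R_total = R_1 + R_2 + R_3 = 3880 Ω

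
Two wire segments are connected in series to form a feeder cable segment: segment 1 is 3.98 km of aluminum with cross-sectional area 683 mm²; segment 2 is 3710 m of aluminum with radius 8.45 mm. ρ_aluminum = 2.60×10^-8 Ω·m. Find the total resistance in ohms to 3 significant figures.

Segment 1: A = 683 mm² = 6.830e-04 m²
R₁ = ρL/A = (2.60×10^-8)(3980)/(6.830e-04) = 0.1515 Ω
Segment 2: A = πr² = π(8.4500e-03 m)² = 2.243e-04 m²
R₂ = (2.60×10^-8)(3710)/(2.243e-04) = 0.43 Ω
R = R₁ + R₂ = 0.582 Ω

0.582 Ω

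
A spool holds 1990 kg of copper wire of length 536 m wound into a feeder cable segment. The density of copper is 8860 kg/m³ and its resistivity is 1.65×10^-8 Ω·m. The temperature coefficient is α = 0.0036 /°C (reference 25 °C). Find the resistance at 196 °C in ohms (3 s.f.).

A = m/(density·L) = 1990/(8860×536) = 4.1904e-04 m²
R = ρL/A = (1.65×10^-8)(536)/(4.1904e-04) = 0.02111 Ω
R(196 °C) = 0.02111 × (1 + 0.0036×171) = 0.0341 Ω

0.0341 Ω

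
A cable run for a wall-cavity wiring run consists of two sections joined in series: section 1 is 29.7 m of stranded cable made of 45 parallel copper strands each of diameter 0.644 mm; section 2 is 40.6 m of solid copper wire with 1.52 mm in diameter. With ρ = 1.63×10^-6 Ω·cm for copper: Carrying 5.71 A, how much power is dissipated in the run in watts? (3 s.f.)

13.0 W

ρ = 1.63×10^-6 Ω·cm = 1.63×10^-8 Ω·m
Section 1: A_strand = π(3.2200e-04)² = 3.257e-07 m²; R₁ = ρL/(N·A_s) = (1.63×10^-8)(29.7)/(45×3.257e-07) = 0.03303 Ω
Section 2: A = π(d/2)² = π(7.6000e-04 m)² = 1.815e-06 m²
R₂ = (1.63×10^-8)(40.6)/(1.815e-06) = 0.3647 Ω
R = R₁ + R₂ = 0.3977 Ω
P = I²R = (5.71)² × 0.3977 = 13.0 W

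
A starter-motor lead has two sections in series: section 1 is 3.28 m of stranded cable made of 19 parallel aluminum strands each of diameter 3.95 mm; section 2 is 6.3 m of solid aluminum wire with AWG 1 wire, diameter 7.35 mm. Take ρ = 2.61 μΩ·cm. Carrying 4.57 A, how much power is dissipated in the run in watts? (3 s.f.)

ρ = 2.61 μΩ·cm = 2.61×10^-8 Ω·m
Section 1: A_strand = π(1.9750e-03)² = 1.225e-05 m²; R₁ = ρL/(N·A_s) = (2.61×10^-8)(3.28)/(19×1.225e-05) = 3.677×10^-4 Ω
Section 2: A = π(7.35/2 mm)² = π(3.6750e-03 m)² = 4.243e-05 m²
R₂ = (2.61×10^-8)(6.3)/(4.243e-05) = 0.003875 Ω
R = R₁ + R₂ = 0.004243 Ω
P = I²R = (4.57)² × 0.004243 = 0.0886 W

0.0886 W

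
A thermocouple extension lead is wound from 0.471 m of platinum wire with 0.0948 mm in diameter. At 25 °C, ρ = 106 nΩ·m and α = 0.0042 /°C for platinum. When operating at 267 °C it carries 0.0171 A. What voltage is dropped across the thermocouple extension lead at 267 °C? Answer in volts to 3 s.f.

ρ = 106 nΩ·m = 1.06×10^-7 Ω·m
A = π(d/2)² = π(4.7400e-05 m)² = 7.058e-09 m²
R₍25₎ = ρL/A = (1.06×10^-7)(0.471)/(7.058e-09) = 7.073 Ω
R₍267₎ = R₍25₎(1 + αΔT) = 7.073 × (1 + 0.0042×242) = 14.26 Ω
V = IR = 0.0171 × 14.26 = 0.244 V

0.244 V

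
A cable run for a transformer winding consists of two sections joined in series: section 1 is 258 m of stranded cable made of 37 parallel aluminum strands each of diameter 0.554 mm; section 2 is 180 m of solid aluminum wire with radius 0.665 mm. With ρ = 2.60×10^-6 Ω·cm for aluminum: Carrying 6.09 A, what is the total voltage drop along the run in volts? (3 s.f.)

ρ = 2.60×10^-6 Ω·cm = 2.60×10^-8 Ω·m
Section 1: A_strand = π(2.7700e-04)² = 2.411e-07 m²; R₁ = ρL/(N·A_s) = (2.60×10^-8)(258)/(37×2.411e-07) = 0.7521 Ω
Section 2: A = πr² = π(6.6500e-04 m)² = 1.389e-06 m²
R₂ = (2.60×10^-8)(180)/(1.389e-06) = 3.369 Ω
R = R₁ + R₂ = 4.121 Ω
V = IR = 6.09 × 4.121 = 25.1 V

25.1 V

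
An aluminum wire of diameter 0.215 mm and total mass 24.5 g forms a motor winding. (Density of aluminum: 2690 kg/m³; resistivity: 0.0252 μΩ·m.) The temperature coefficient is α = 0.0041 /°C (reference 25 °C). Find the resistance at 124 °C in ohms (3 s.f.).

245 Ω

ρ = 0.0252 μΩ·m = 2.52×10^-8 Ω·m
A = π(d/2)² = π(1.0750e-04 m)² = 3.6305e-08 m²
L = m/(density·A) = 0.0245/(2690×3.6305e-08) = 250.9 m
R = ρL/A = (2.52×10^-8)(250.9)/(3.6305e-08) = 174.1 Ω
R(124 °C) = 174.1 × (1 + 0.0041×99) = 245 Ω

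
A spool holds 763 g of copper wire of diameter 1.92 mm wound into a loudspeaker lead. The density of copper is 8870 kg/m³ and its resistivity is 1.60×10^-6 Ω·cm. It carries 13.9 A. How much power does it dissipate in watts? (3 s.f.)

ρ = 1.60×10^-6 Ω·cm = 1.60×10^-8 Ω·m
A = π(d/2)² = π(9.6000e-04 m)² = 2.8953e-06 m²
L = m/(density·A) = 0.763/(8870×2.8953e-06) = 29.71 m
R = ρL/A = (1.60×10^-8)(29.71)/(2.8953e-06) = 0.1642 Ω
P = I²R = (13.9)² × 0.1642 = 31.7 W

31.7 W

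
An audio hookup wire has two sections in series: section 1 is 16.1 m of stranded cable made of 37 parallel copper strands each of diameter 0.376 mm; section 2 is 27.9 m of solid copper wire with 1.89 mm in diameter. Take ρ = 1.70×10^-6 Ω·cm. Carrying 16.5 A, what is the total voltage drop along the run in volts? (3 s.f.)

ρ = 1.70×10^-6 Ω·cm = 1.70×10^-8 Ω·m
Section 1: A_strand = π(1.8800e-04)² = 1.110e-07 m²; R₁ = ρL/(N·A_s) = (1.70×10^-8)(16.1)/(37×1.110e-07) = 0.06662 Ω
Section 2: A = π(d/2)² = π(9.4500e-04 m)² = 2.806e-06 m²
R₂ = (1.70×10^-8)(27.9)/(2.806e-06) = 0.1691 Ω
R = R₁ + R₂ = 0.2357 Ω
V = IR = 16.5 × 0.2357 = 3.89 V

3.89 V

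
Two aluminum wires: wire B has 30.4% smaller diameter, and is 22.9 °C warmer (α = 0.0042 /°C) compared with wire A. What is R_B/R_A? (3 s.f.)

R ∝ ρL/d² with ρ ∝ (1+αΔT), so R_B/R_A = (1 − 30.4/100)⁻² × (1 + 0.0042×22.9)
= 2.064 × 1.096 = 2.26

2.26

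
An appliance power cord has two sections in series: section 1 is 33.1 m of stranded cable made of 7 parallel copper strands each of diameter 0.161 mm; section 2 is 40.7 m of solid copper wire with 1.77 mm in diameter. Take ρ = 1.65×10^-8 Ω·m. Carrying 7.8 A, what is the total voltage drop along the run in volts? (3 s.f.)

32.0 V

Section 1: A_strand = π(8.0500e-05)² = 2.036e-08 m²; R₁ = ρL/(N·A_s) = (1.65×10^-8)(33.1)/(7×2.036e-08) = 3.832 Ω
Section 2: A = π(d/2)² = π(8.8500e-04 m)² = 2.461e-06 m²
R₂ = (1.65×10^-8)(40.7)/(2.461e-06) = 0.2729 Ω
R = R₁ + R₂ = 4.105 Ω
V = IR = 7.8 × 4.105 = 32.0 V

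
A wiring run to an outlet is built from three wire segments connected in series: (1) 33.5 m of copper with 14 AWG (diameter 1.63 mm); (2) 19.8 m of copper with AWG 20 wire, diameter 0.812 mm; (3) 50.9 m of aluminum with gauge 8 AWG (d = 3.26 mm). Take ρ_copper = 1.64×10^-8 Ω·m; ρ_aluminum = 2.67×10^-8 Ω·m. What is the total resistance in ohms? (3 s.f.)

Seg 1: A = π(1.63/2 mm)² = π(8.1500e-04 m)² = 2.087e-06 m²
R_1 = (1.64×10^-8)(33.5)/(2.087e-06) = 0.2633 Ω
Seg 2: A = π(0.812/2 mm)² = π(4.0600e-04 m)² = 5.178e-07 m²
R_2 = (1.64×10^-8)(19.8)/(5.178e-07) = 0.6271 Ω
Seg 3: A = π(3.26/2 mm)² = π(1.6300e-03 m)² = 8.347e-06 m²
R_3 = (2.67×10^-8)(50.9)/(8.347e-06) = 0.1628 Ω
R_total = R_1 + R_2 + R_3 = 1.05 Ω

1.05 Ω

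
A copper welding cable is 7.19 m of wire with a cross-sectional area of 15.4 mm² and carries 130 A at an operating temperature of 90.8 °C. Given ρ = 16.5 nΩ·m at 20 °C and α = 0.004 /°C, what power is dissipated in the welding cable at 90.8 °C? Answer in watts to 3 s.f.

167 W

ρ = 16.5 nΩ·m = 1.65×10^-8 Ω·m
A = 15.4 mm² = 1.540e-05 m²
R₍20₎ = ρL/A = (1.65×10^-8)(7.19)/(1.540e-05) = 0.007704 Ω
R₍90.8₎ = R₍20₎(1 + αΔT) = 0.007704 × (1 + 0.004×70.8) = 0.009885 Ω
P = I²R = (130)² × 0.009885 = 167 W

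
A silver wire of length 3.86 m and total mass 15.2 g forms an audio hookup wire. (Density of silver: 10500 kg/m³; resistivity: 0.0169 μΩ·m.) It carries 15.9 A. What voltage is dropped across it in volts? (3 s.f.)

2.77 V

ρ = 0.0169 μΩ·m = 1.69×10^-8 Ω·m
A = m/(density·L) = 0.0152/(10500×3.86) = 3.7503e-07 m²
R = ρL/A = (1.69×10^-8)(3.86)/(3.7503e-07) = 0.1739 Ω
V = IR = 15.9 × 0.1739 = 2.77 V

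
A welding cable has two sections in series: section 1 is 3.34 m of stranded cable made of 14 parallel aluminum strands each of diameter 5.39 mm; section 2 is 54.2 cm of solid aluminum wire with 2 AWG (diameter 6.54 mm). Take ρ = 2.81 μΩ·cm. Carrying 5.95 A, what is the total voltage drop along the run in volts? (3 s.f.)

ρ = 2.81 μΩ·cm = 2.81×10^-8 Ω·m
Section 1: A_strand = π(2.6950e-03)² = 2.282e-05 m²; R₁ = ρL/(N·A_s) = (2.81×10^-8)(3.34)/(14×2.282e-05) = 2.938×10^-4 Ω
Section 2: A = π(6.54/2 mm)² = π(3.2700e-03 m)² = 3.359e-05 m²
R₂ = (2.81×10^-8)(0.542)/(3.359e-05) = 4.534×10^-4 Ω
R = R₁ + R₂ = 7.472×10^-4 Ω
V = IR = 5.95 × 7.472×10^-4 = 0.00445 V

0.00445 V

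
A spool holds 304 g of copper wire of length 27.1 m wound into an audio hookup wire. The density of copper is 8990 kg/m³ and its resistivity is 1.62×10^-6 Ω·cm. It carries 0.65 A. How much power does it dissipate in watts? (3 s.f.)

ρ = 1.62×10^-6 Ω·cm = 1.62×10^-8 Ω·m
A = m/(density·L) = 0.304/(8990×27.1) = 1.2478e-06 m²
R = ρL/A = (1.62×10^-8)(27.1)/(1.2478e-06) = 0.3518 Ω
P = I²R = (0.65)² × 0.3518 = 0.149 W

0.149 W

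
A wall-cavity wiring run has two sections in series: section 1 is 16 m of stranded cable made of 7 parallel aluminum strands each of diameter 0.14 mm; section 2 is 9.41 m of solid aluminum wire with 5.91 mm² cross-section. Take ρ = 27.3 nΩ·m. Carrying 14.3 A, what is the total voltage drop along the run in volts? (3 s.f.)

ρ = 27.3 nΩ·m = 2.73×10^-8 Ω·m
Section 1: A_strand = π(7.0000e-05)² = 1.539e-08 m²; R₁ = ρL/(N·A_s) = (2.73×10^-8)(16)/(7×1.539e-08) = 4.054 Ω
Section 2: A = 5.91 mm² = 5.910e-06 m²
R₂ = (2.73×10^-8)(9.41)/(5.910e-06) = 0.04347 Ω
R = R₁ + R₂ = 4.097 Ω
V = IR = 14.3 × 4.097 = 58.6 V

58.6 V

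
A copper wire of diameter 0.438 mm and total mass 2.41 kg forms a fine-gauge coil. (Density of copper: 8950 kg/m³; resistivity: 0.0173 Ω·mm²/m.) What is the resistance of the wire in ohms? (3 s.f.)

ρ = 0.0173 Ω·mm²/m = 1.73×10^-8 Ω·m
A = π(d/2)² = π(2.1900e-04 m)² = 1.5067e-07 m²
L = m/(density·A) = 2.41/(8950×1.5067e-07) = 1787 m
R = ρL/A = (1.73×10^-8)(1787)/(1.5067e-07) = 205 Ω

205 Ω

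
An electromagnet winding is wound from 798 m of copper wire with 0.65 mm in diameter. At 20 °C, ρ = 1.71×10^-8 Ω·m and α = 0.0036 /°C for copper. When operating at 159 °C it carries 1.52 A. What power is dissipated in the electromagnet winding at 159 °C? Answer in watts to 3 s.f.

143 W

A = π(d/2)² = π(3.2500e-04 m)² = 3.318e-07 m²
R₍20₎ = ρL/A = (1.71×10^-8)(798)/(3.318e-07) = 41.12 Ω
R₍159₎ = R₍20₎(1 + αΔT) = 41.12 × (1 + 0.0036×139) = 61.7 Ω
P = I²R = (1.52)² × 61.7 = 143 W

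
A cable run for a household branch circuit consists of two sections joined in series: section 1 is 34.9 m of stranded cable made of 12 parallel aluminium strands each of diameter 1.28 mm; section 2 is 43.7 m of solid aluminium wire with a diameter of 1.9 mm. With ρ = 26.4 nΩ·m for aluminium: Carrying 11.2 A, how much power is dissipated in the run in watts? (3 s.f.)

ρ = 26.4 nΩ·m = 2.64×10^-8 Ω·m
Section 1: A_strand = π(6.4000e-04)² = 1.287e-06 m²; R₁ = ρL/(N·A_s) = (2.64×10^-8)(34.9)/(12×1.287e-06) = 0.05967 Ω
Section 2: A = π(d/2)² = π(9.5000e-04 m)² = 2.835e-06 m²
R₂ = (2.64×10^-8)(43.7)/(2.835e-06) = 0.4069 Ω
R = R₁ + R₂ = 0.4666 Ω
P = I²R = (11.2)² × 0.4666 = 58.5 W

58.5 W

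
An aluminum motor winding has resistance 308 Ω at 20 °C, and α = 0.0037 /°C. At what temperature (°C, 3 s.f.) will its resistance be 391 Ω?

R = R₀(1 + α(T − T₀)) ⇒ T = T₀ + (R/R₀ − 1)/α
T = 20 + (391/308 − 1)/0.0037 = 20 + (0.2695)/0.0037 = 92.8 °C

92.8 °C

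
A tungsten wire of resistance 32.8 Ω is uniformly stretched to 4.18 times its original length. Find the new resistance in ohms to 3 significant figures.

573 Ω

Volume constant ⇒ A' = A/k with k = 4.18. R' = ρ(kL)/(A/k) = k²R.
R' = 17.47 × 32.8 = 573 Ω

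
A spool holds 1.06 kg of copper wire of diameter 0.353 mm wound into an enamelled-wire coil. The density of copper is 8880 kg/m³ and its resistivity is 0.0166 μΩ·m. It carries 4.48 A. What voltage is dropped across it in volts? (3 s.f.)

927 V

ρ = 0.0166 μΩ·m = 1.66×10^-8 Ω·m
A = π(d/2)² = π(1.7650e-04 m)² = 9.7868e-08 m²
L = m/(density·A) = 1.06/(8880×9.7868e-08) = 1220 m
R = ρL/A = (1.66×10^-8)(1220)/(9.7868e-08) = 206.9 Ω
V = IR = 4.48 × 206.9 = 927 V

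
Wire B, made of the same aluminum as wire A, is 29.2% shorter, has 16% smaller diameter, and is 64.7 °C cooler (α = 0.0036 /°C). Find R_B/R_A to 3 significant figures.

0.770

R ∝ ρL/d² with ρ ∝ (1+αΔT), so R_B/R_A = (1 − 29.2/100) × (1 − 16/100)⁻² × (1 − 0.0036×64.7)
= 0.708 × 1.417 × 0.7671 = 0.770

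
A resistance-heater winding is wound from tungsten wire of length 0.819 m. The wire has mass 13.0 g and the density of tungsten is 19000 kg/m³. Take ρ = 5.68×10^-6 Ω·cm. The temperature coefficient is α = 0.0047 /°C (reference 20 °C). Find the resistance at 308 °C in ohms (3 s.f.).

0.131 Ω

ρ = 5.68×10^-6 Ω·cm = 5.68×10^-8 Ω·m
A = m/(density·L) = 0.013/(19000×0.819) = 8.3542e-07 m²
R = ρL/A = (5.68×10^-8)(0.819)/(8.3542e-07) = 0.05568 Ω
R(308 °C) = 0.05568 × (1 + 0.0047×288) = 0.131 Ω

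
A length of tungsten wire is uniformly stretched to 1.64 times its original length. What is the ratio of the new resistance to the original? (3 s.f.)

Volume constant ⇒ A' = A/k with k = 1.64. R' = ρ(kL)/(A/k) = k²R.
Factor = 2.69

2.69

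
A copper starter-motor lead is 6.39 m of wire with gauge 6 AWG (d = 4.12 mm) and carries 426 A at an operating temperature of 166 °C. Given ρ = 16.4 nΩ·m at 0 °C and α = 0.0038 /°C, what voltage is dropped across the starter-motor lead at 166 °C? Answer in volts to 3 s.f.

5.46 V

ρ = 16.4 nΩ·m = 1.64×10^-8 Ω·m
A = π(4.12/2 mm)² = π(2.0600e-03 m)² = 1.333e-05 m²
R₍0₎ = ρL/A = (1.64×10^-8)(6.39)/(1.333e-05) = 0.007861 Ω
R₍166₎ = R₍0₎(1 + αΔT) = 0.007861 × (1 + 0.0038×166) = 0.01282 Ω
V = IR = 426 × 0.01282 = 5.46 V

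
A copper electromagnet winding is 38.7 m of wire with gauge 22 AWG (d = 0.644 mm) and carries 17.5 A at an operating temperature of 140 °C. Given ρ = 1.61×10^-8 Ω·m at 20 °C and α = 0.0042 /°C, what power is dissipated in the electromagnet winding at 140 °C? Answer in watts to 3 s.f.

881 W

A = π(0.644/2 mm)² = π(3.2200e-04 m)² = 3.257e-07 m²
R₍20₎ = ρL/A = (1.61×10^-8)(38.7)/(3.257e-07) = 1.913 Ω
R₍140₎ = R₍20₎(1 + αΔT) = 1.913 × (1 + 0.0042×120) = 2.877 Ω
P = I²R = (17.5)² × 2.877 = 881 W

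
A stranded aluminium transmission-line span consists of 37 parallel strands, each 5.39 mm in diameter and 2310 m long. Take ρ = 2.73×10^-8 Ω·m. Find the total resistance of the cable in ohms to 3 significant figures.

0.0747 Ω

A_strand = π(2.6950e-03 m)² = 2.282e-05 m²
R_strand = ρL/A = (2.73×10^-8)(2310)/(2.282e-05) = 2.764 Ω
R_total = R_strand/N = 2.764/37 = 0.0747 Ω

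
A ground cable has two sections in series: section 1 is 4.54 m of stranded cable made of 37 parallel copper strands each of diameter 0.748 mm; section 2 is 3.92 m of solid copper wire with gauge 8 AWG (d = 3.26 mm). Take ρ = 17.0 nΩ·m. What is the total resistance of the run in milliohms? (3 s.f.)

12.7 mΩ

ρ = 17.0 nΩ·m = 1.70×10^-8 Ω·m
Section 1: A_strand = π(3.7400e-04)² = 4.394e-07 m²; R₁ = ρL/(N·A_s) = (1.70×10^-8)(4.54)/(37×4.394e-07) = 0.004747 Ω
Section 2: A = π(3.26/2 mm)² = π(1.6300e-03 m)² = 8.347e-06 m²
R₂ = (1.70×10^-8)(3.92)/(8.347e-06) = 0.007984 Ω
R = R₁ + R₂ = 12.7 mΩ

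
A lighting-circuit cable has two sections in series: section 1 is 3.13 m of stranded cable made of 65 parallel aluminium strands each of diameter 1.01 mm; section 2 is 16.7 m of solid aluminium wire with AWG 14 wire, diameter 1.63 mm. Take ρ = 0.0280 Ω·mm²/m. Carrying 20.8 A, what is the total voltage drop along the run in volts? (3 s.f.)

4.70 V

ρ = 0.0280 Ω·mm²/m = 2.80×10^-8 Ω·m
Section 1: A_strand = π(5.0500e-04)² = 8.012e-07 m²; R₁ = ρL/(N·A_s) = (2.80×10^-8)(3.13)/(65×8.012e-07) = 0.001683 Ω
Section 2: A = π(1.63/2 mm)² = π(8.1500e-04 m)² = 2.087e-06 m²
R₂ = (2.80×10^-8)(16.7)/(2.087e-06) = 0.2241 Ω
R = R₁ + R₂ = 0.2258 Ω
V = IR = 20.8 × 0.2258 = 4.70 V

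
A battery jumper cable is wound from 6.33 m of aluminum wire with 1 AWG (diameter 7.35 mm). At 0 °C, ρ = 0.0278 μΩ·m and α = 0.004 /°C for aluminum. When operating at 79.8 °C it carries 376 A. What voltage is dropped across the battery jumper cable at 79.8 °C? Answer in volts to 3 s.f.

ρ = 0.0278 μΩ·m = 2.78×10^-8 Ω·m
A = π(7.35/2 mm)² = π(3.6750e-03 m)² = 4.243e-05 m²
R₍0₎ = ρL/A = (2.78×10^-8)(6.33)/(4.243e-05) = 0.004147 Ω
R₍79.8₎ = R₍0₎(1 + αΔT) = 0.004147 × (1 + 0.004×79.8) = 0.005471 Ω
V = IR = 376 × 0.005471 = 2.06 V

2.06 V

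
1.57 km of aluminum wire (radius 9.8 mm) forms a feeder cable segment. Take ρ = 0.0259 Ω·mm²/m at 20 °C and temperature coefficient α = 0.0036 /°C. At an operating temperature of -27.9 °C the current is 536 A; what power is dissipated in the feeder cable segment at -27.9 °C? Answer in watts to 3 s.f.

ρ = 0.0259 Ω·mm²/m = 2.59×10^-8 Ω·m
A = πr² = π(9.8000e-03 m)² = 3.017e-04 m²
R₍20₎ = ρL/A = (2.59×10^-8)(1570)/(3.017e-04) = 0.1348 Ω
R₍-27.9₎ = R₍20₎(1 + αΔT) = 0.1348 × (1 + 0.0036×-47.9) = 0.1115 Ω
P = I²R = (536)² × 0.1115 = 32000 W

32000 W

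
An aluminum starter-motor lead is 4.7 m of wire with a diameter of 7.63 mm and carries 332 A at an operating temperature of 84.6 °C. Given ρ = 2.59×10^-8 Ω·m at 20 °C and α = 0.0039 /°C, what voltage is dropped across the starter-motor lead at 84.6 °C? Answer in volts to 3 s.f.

A = π(d/2)² = π(3.8150e-03 m)² = 4.572e-05 m²
R₍20₎ = ρL/A = (2.59×10^-8)(4.7)/(4.572e-05) = 0.002662 Ω
R₍84.6₎ = R₍20₎(1 + αΔT) = 0.002662 × (1 + 0.0039×64.6) = 0.003333 Ω
V = IR = 332 × 0.003333 = 1.11 V

1.11 V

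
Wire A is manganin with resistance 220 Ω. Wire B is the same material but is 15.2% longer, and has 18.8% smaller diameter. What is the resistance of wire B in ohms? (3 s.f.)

384 Ω

R ∝ L/d², so R_B/R_A = (1 + 15.2/100) × (1 − 18.8/100)⁻²
= 1.152 × 1.517 = 1.747
R_B = 1.747 × 220 = 384 Ω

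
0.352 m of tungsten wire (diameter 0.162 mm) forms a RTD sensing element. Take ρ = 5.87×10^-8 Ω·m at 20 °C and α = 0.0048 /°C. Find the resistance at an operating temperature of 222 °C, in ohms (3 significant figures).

1.97 Ω

A = π(d/2)² = π(8.1000e-05 m)² = 2.061e-08 m²
R₍20°C₎ = ρL/A = (5.87×10^-8)(0.352)/(2.061e-08) = 1.002 Ω
R = R₀(1 + αΔT) = 1.002(1 + 0.0048×202) = 1.97 Ω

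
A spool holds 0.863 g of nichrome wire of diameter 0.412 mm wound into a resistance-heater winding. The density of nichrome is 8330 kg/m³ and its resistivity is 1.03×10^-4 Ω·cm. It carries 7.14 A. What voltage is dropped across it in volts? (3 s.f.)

42.9 V

ρ = 1.03×10^-4 Ω·cm = 1.03×10^-6 Ω·m
A = π(d/2)² = π(2.0600e-04 m)² = 1.3332e-07 m²
L = m/(density·A) = 8.630×10^-4/(8330×1.3332e-07) = 0.7771 m
R = ρL/A = (1.03×10^-6)(0.7771)/(1.3332e-07) = 6.004 Ω
V = IR = 7.14 × 6.004 = 42.9 V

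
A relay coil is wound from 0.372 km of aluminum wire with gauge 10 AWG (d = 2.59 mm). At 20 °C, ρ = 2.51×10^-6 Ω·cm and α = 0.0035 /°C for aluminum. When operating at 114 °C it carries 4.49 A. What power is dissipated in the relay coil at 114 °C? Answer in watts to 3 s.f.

47.5 W

ρ = 2.51×10^-6 Ω·cm = 2.51×10^-8 Ω·m
A = π(2.59/2 mm)² = π(1.2950e-03 m)² = 5.269e-06 m²
R₍20₎ = ρL/A = (2.51×10^-8)(372)/(5.269e-06) = 1.772 Ω
R₍114₎ = R₍20₎(1 + αΔT) = 1.772 × (1 + 0.0035×94) = 2.355 Ω
P = I²R = (4.49)² × 2.355 = 47.5 W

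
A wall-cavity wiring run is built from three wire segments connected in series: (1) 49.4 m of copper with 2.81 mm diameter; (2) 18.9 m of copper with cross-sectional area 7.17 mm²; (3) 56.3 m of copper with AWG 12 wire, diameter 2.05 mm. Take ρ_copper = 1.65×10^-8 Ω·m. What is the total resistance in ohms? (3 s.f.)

0.456 Ω

Seg 1: A = π(d/2)² = π(1.4050e-03 m)² = 6.202e-06 m²
R_1 = (1.65×10^-8)(49.4)/(6.202e-06) = 0.1314 Ω
Seg 2: A = 7.17 mm² = 7.170e-06 m²
R_2 = (1.65×10^-8)(18.9)/(7.170e-06) = 0.04349 Ω
Seg 3: A = π(2.05/2 mm)² = π(1.0250e-03 m)² = 3.301e-06 m²
R_3 = (1.65×10^-8)(56.3)/(3.301e-06) = 0.2814 Ω
R_total = R_1 + R_2 + R_3 = 0.456 Ω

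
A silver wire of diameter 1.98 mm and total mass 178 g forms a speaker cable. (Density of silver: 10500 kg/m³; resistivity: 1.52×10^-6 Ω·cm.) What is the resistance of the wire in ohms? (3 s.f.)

0.0272 Ω

ρ = 1.52×10^-6 Ω·cm = 1.52×10^-8 Ω·m
A = π(d/2)² = π(9.9000e-04 m)² = 3.0791e-06 m²
L = m/(density·A) = 0.178/(10500×3.0791e-06) = 5.506 m
R = ρL/A = (1.52×10^-8)(5.506)/(3.0791e-06) = 0.0272 Ω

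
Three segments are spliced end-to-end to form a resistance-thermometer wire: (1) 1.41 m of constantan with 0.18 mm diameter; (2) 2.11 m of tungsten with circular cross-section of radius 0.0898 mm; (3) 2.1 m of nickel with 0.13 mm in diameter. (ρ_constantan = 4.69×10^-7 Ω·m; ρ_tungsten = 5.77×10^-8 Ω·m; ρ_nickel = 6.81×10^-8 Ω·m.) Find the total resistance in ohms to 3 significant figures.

41.6 Ω

Seg 1: A = π(d/2)² = π(9.0000e-05 m)² = 2.545e-08 m²
R_1 = (4.69×10^-7)(1.41)/(2.545e-08) = 25.99 Ω
Seg 2: A = πr² = π(8.9800e-05 m)² = 2.533e-08 m²
R_2 = (5.77×10^-8)(2.11)/(2.533e-08) = 4.806 Ω
Seg 3: A = π(d/2)² = π(6.5000e-05 m)² = 1.327e-08 m²
R_3 = (6.81×10^-8)(2.1)/(1.327e-08) = 10.77 Ω
R_total = R_1 + R_2 + R_3 = 41.6 Ω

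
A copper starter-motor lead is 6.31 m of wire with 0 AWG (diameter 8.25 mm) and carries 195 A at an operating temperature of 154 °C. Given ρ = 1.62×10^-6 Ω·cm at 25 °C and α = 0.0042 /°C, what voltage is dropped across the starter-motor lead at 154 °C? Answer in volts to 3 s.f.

ρ = 1.62×10^-6 Ω·cm = 1.62×10^-8 Ω·m
A = π(8.25/2 mm)² = π(4.1250e-03 m)² = 5.346e-05 m²
R₍25₎ = ρL/A = (1.62×10^-8)(6.31)/(5.346e-05) = 0.001912 Ω
R₍154₎ = R₍25₎(1 + αΔT) = 0.001912 × (1 + 0.0042×129) = 0.002948 Ω
V = IR = 195 × 0.002948 = 0.575 V

0.575 V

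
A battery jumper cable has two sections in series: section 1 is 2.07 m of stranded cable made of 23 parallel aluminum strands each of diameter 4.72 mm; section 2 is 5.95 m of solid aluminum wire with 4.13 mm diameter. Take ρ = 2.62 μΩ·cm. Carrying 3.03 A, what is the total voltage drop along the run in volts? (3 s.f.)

0.0357 V

ρ = 2.62 μΩ·cm = 2.62×10^-8 Ω·m
Section 1: A_strand = π(2.3600e-03)² = 1.750e-05 m²; R₁ = ρL/(N·A_s) = (2.62×10^-8)(2.07)/(23×1.750e-05) = 1.348×10^-4 Ω
Section 2: A = π(d/2)² = π(2.0650e-03 m)² = 1.340e-05 m²
R₂ = (2.62×10^-8)(5.95)/(1.340e-05) = 0.01164 Ω
R = R₁ + R₂ = 0.01177 Ω
V = IR = 3.03 × 0.01177 = 0.0357 V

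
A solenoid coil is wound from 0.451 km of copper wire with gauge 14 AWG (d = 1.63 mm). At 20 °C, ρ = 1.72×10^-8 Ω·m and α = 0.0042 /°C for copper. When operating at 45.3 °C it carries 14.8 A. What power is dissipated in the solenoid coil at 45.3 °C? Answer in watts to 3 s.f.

901 W

A = π(1.63/2 mm)² = π(8.1500e-04 m)² = 2.087e-06 m²
R₍20₎ = ρL/A = (1.72×10^-8)(451)/(2.087e-06) = 3.717 Ω
R₍45.3₎ = R₍20₎(1 + αΔT) = 3.717 × (1 + 0.0042×25.3) = 4.112 Ω
P = I²R = (14.8)² × 4.112 = 901 W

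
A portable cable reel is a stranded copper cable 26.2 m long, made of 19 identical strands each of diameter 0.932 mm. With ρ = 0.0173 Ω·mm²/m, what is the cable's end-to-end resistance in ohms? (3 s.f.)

0.0350 Ω

ρ = 0.0173 Ω·mm²/m = 1.73×10^-8 Ω·m
A_strand = π(4.6600e-04 m)² = 6.822e-07 m²
R_strand = ρL/A = (1.73×10^-8)(26.2)/(6.822e-07) = 0.6644 Ω
R_total = R_strand/N = 0.6644/19 = 0.0350 Ω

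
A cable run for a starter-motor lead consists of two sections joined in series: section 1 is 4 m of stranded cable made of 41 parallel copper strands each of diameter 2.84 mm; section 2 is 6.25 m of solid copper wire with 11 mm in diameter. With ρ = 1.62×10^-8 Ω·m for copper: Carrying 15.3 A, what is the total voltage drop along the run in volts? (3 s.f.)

0.0201 V

Section 1: A_strand = π(1.4200e-03)² = 6.335e-06 m²; R₁ = ρL/(N·A_s) = (1.62×10^-8)(4)/(41×6.335e-06) = 2.495×10^-4 Ω
Section 2: A = π(d/2)² = π(5.5000e-03 m)² = 9.503e-05 m²
R₂ = (1.62×10^-8)(6.25)/(9.503e-05) = 0.001065 Ω
R = R₁ + R₂ = 0.001315 Ω
V = IR = 15.3 × 0.001315 = 0.0201 V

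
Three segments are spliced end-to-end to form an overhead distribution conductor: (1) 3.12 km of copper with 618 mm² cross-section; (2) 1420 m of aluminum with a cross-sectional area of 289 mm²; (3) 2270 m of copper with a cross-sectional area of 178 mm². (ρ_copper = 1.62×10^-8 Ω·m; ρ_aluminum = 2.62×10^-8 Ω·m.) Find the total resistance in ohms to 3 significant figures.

0.417 Ω

Seg 1: A = 618 mm² = 6.180e-04 m²
R_1 = (1.62×10^-8)(3120)/(6.180e-04) = 0.08179 Ω
Seg 2: A = 289 mm² = 2.890e-04 m²
R_2 = (2.62×10^-8)(1420)/(2.890e-04) = 0.1287 Ω
Seg 3: A = 178 mm² = 1.780e-04 m²
R_3 = (1.62×10^-8)(2270)/(1.780e-04) = 0.2066 Ω
R_total = R_1 + R_2 + R_3 = 0.417 Ω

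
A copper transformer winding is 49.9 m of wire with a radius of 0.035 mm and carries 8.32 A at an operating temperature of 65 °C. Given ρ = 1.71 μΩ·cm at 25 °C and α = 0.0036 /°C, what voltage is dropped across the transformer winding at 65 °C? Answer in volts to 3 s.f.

ρ = 1.71 μΩ·cm = 1.71×10^-8 Ω·m
A = πr² = π(3.5000e-05 m)² = 3.848e-09 m²
R₍25₎ = ρL/A = (1.71×10^-8)(49.9)/(3.848e-09) = 221.7 Ω
R₍65₎ = R₍25₎(1 + αΔT) = 221.7 × (1 + 0.0036×40) = 253.7 Ω
V = IR = 8.32 × 253.7 = 2110 V

2110 V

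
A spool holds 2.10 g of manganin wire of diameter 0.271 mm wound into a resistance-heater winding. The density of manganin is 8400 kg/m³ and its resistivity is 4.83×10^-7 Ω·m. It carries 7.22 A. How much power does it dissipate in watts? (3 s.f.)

A = π(d/2)² = π(1.3550e-04 m)² = 5.7680e-08 m²
L = m/(density·A) = 0.0021/(8400×5.7680e-08) = 4.334 m
R = ρL/A = (4.83×10^-7)(4.334)/(5.7680e-08) = 36.29 Ω
P = I²R = (7.22)² × 36.29 = 1890 W

1890 W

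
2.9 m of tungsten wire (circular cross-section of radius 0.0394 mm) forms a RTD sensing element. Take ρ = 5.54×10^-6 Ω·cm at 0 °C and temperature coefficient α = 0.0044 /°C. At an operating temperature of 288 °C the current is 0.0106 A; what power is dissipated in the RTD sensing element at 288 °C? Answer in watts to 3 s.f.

ρ = 5.54×10^-6 Ω·cm = 5.54×10^-8 Ω·m
A = πr² = π(3.9400e-05 m)² = 4.877e-09 m²
R₍0₎ = ρL/A = (5.54×10^-8)(2.9)/(4.877e-09) = 32.94 Ω
R₍288₎ = R₍0₎(1 + αΔT) = 32.94 × (1 + 0.0044×288) = 74.69 Ω
P = I²R = (0.0106)² × 74.69 = 0.00839 W

0.00839 W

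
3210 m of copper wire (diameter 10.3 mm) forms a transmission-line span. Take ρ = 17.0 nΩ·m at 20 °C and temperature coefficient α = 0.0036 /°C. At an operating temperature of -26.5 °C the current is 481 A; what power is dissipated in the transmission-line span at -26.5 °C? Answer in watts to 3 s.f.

1.26×10^5 W

ρ = 17.0 nΩ·m = 1.70×10^-8 Ω·m
A = π(d/2)² = π(5.1500e-03 m)² = 8.332e-05 m²
R₍20₎ = ρL/A = (1.70×10^-8)(3210)/(8.332e-05) = 0.6549 Ω
R₍-26.5₎ = R₍20₎(1 + αΔT) = 0.6549 × (1 + 0.0036×-46.5) = 0.5453 Ω
P = I²R = (481)² × 0.5453 = 1.26×10^5 W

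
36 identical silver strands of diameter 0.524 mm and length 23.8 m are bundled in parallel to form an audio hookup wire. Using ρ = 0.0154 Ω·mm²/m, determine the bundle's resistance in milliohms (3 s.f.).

ρ = 0.0154 Ω·mm²/m = 1.54×10^-8 Ω·m
A_strand = π(2.6200e-04 m)² = 2.157e-07 m²
R_strand = ρL/A = (1.54×10^-8)(23.8)/(2.157e-07) = 1.7 Ω
R_total = R_strand/N = 1.7/36 = 47.2 mΩ

47.2 mΩ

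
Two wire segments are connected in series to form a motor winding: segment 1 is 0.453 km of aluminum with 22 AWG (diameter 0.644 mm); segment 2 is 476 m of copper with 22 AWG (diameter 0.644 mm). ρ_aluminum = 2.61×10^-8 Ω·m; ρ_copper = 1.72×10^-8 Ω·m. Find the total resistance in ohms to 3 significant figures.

Segment 1: A = π(0.644/2 mm)² = π(3.2200e-04 m)² = 3.257e-07 m²
R₁ = ρL/A = (2.61×10^-8)(453)/(3.257e-07) = 36.3 Ω
R₂ = (1.72×10^-8)(476)/(3.257e-07) = 25.13 Ω
R = R₁ + R₂ = 61.4 Ω

61.4 Ω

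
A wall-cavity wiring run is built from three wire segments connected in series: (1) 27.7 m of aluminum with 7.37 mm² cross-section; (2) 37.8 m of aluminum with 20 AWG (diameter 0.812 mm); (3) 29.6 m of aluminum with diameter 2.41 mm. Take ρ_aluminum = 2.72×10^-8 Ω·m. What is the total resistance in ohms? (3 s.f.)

Seg 1: A = 7.37 mm² = 7.370e-06 m²
R_1 = (2.72×10^-8)(27.7)/(7.370e-06) = 0.1022 Ω
Seg 2: A = π(0.812/2 mm)² = π(4.0600e-04 m)² = 5.178e-07 m²
R_2 = (2.72×10^-8)(37.8)/(5.178e-07) = 1.985 Ω
Seg 3: A = π(d/2)² = π(1.2050e-03 m)² = 4.562e-06 m²
R_3 = (2.72×10^-8)(29.6)/(4.562e-06) = 0.1765 Ω
R_total = R_1 + R_2 + R_3 = 2.26 Ω

2.26 Ω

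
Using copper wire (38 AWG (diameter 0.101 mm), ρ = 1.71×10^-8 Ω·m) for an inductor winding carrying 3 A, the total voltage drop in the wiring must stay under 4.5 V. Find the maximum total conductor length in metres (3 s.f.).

A = π(0.101/2 mm)² = π(5.0500e-05 m)² = 8.012e-09 m²
L_max = V_max·A/(1·ρI) = (4.5)(8.012e-09)/(1.71×10^-8×3) = 0.703 m

0.703 m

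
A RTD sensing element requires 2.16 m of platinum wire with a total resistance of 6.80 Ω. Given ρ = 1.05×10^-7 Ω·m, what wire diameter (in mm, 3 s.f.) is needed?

A = ρL/R = (1.05×10^-7)(2.16)/(6.8) = 3.335e-08 m²
d = 2√(A/π) = 2.061e-04 m = 0.206 mm

0.206 mm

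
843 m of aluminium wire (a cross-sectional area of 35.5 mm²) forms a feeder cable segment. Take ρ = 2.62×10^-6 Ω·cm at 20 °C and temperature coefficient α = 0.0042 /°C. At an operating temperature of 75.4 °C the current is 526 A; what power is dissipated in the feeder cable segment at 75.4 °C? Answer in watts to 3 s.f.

2.12×10^5 W

ρ = 2.62×10^-6 Ω·cm = 2.62×10^-8 Ω·m
A = 35.5 mm² = 3.550e-05 m²
R₍20₎ = ρL/A = (2.62×10^-8)(843)/(3.550e-05) = 0.6222 Ω
R₍75.4₎ = R₍20₎(1 + αΔT) = 0.6222 × (1 + 0.0042×55.4) = 0.7669 Ω
P = I²R = (526)² × 0.7669 = 2.12×10^5 W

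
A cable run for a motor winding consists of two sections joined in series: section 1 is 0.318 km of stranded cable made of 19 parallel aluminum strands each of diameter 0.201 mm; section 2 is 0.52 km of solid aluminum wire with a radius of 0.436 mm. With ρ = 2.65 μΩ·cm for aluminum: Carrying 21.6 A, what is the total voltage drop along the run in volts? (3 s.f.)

ρ = 2.65 μΩ·cm = 2.65×10^-8 Ω·m
Section 1: A_strand = π(1.0050e-04)² = 3.173e-08 m²; R₁ = ρL/(N·A_s) = (2.65×10^-8)(318)/(19×3.173e-08) = 13.98 Ω
Section 2: A = πr² = π(4.3600e-04 m)² = 5.972e-07 m²
R₂ = (2.65×10^-8)(520)/(5.972e-07) = 23.07 Ω
R = R₁ + R₂ = 37.05 Ω
V = IR = 21.6 × 37.05 = 800 V

800 V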